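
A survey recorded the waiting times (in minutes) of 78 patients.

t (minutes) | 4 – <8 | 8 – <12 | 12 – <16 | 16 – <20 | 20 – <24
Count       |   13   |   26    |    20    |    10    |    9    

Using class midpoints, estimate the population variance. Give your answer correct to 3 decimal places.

23.921

Midpoints: 6, 10, 14, 18, 22
n = 78, Σfm = 996, mean = 12.7692
Σfm² = 14584
Σf(m − x̄)² = Σfm² − (Σfm)²/n = 14584 − 996²/78 = 1865.8462
Population variance = 1865.8462 / 78 = 23.9211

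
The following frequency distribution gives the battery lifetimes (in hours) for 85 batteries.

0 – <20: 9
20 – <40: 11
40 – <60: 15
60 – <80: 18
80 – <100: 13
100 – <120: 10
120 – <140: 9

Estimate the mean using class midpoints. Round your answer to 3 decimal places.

69.059

Midpoints: 10, 30, 50, 70, 90, 110, 130
Σfm = 9×10 + 11×30 + 15×50 + 18×70 + 13×90 + 10×110 + 9×130 = 5870
n = Σf = 85
Mean = 5870 / 85 = 69.0588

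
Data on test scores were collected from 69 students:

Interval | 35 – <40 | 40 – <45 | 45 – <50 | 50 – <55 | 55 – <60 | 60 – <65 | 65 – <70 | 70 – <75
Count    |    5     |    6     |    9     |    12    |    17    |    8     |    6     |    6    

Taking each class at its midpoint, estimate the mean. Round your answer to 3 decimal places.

Midpoints: 37.5, 42.5, 47.5, 52.5, 57.5, 62.5, 67.5, 72.5
Σfm = 5×37.5 + 6×42.5 + 9×47.5 + 12×52.5 + 17×57.5 + 8×62.5 + 6×67.5 + 6×72.5 = 3817.5
n = Σf = 69
Mean = 3817.5 / 69 = 55.3261

55.326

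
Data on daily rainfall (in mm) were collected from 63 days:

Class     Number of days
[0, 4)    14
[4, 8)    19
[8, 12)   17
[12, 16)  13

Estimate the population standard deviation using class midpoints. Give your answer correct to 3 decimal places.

4.206

Midpoints: 2, 6, 10, 14
n = 63, Σfm = 494, mean = 7.8413
Σfm² = 4988
Σf(m − x̄)² = Σfm² − (Σfm)²/n = 4988 − 494²/63 = 1114.4127
Population variance = 1114.4127 / 63 = 17.6891
Standard deviation = √17.6891 = 4.2058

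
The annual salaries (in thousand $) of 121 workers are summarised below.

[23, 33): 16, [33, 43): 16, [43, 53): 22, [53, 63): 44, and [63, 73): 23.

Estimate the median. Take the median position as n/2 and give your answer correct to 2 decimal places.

54.48

Cumulative frequencies: 16, 32, 54, 98, 121
n = 121; position = n/2 = 60.5.
This falls in the class [53, 63): L = 53, F = 54, f = 44, h = 10.
Median ≈ 53 + ((60.5 − 54) / 44) × 10 = 54.4773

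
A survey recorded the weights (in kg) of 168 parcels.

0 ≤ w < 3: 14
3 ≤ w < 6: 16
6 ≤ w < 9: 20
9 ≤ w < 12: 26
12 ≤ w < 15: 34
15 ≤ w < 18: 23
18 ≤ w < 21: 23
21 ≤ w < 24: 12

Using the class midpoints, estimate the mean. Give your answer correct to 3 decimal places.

Midpoints: 1.5, 4.5, 7.5, 10.5, 13.5, 16.5, 19.5, 22.5
Σfm = 14×1.5 + 16×4.5 + 20×7.5 + 26×10.5 + 34×13.5 + 23×16.5 + 23×19.5 + 12×22.5 = 2073
n = Σf = 168
Mean = 2073 / 168 = 12.3393

12.339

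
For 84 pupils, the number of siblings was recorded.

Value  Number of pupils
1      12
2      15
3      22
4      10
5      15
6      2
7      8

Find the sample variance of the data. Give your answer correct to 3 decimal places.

Values: 1, 2, 3, 4, 5, 6, 7
n = 84, Σfx = 291, mean = 3.4643
Σfx² = 1269
Σf(x − x̄)² = Σfx² − (Σfx)²/n = 1269 − 291²/84 = 260.8929
Sample variance = 260.8929 / 83 = 3.1433

3.143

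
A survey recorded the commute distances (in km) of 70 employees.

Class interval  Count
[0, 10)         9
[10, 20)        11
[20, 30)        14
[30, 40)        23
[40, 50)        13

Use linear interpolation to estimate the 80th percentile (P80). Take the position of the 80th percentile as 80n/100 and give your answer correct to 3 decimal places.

Cumulative frequencies: 9, 20, 34, 57, 70
n = 70; position = 80n/100 = 56.
This falls in the class [30, 40): L = 30, F = 34, f = 23, h = 10.
80th percentile ≈ 30 + ((56 − 34) / 23) × 10 = 39.5652

39.565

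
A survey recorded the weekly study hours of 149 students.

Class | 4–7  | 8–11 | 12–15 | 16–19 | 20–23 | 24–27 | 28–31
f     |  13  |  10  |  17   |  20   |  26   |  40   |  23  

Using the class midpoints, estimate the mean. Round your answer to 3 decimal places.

20.158

Midpoints: 5.5, 9.5, 13.5, 17.5, 21.5, 25.5, 29.5
Σfm = 13×5.5 + 10×9.5 + 17×13.5 + 20×17.5 + 26×21.5 + 40×25.5 + 23×29.5 = 3003.5
n = Σf = 149
Mean = 3003.5 / 149 = 20.1577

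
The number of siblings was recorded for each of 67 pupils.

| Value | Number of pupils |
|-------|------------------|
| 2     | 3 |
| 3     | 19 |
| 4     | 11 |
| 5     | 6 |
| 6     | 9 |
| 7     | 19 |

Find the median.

5

Cumulative frequencies: 3, 22, 33, 39, 48, 67
n = 67, so the median is the value in position (n+1)/2 = 34.
Position 34 falls at value 5.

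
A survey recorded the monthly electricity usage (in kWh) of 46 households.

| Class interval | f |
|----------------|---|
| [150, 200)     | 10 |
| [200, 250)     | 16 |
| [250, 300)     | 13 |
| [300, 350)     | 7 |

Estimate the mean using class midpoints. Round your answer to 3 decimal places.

243.478

Midpoints: 175, 225, 275, 325
Σfm = 10×175 + 16×225 + 13×275 + 7×325 = 11200
n = Σf = 46
Mean = 11200 / 46 = 243.4783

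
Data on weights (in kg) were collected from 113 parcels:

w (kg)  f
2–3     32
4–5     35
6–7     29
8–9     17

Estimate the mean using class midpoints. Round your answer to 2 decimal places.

5.05

Midpoints: 2.5, 4.5, 6.5, 8.5
Σfm = 32×2.5 + 35×4.5 + 29×6.5 + 17×8.5 = 570.5
n = Σf = 113
Mean = 570.5 / 113 = 5.0487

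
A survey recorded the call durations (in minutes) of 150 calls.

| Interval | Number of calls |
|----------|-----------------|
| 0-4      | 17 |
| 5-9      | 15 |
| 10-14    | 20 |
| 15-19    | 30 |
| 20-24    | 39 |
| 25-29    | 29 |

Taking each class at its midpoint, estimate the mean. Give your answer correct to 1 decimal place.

Midpoints: 2, 7, 12, 17, 22, 27
Σfm = 17×2 + 15×7 + 20×12 + 30×17 + 39×22 + 29×27 = 2530
n = Σf = 150
Mean = 2530 / 150 = 16.8667

16.9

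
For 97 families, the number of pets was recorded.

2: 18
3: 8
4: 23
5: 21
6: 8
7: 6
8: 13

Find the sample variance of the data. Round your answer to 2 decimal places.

3.69

Values: 2, 3, 4, 5, 6, 7, 8
n = 97, Σfx = 451, mean = 4.6495
Σfx² = 2451
Σf(x − x̄)² = Σfx² − (Σfx)²/n = 2451 − 451²/97 = 354.0825
Sample variance = 354.0825 / 96 = 3.6884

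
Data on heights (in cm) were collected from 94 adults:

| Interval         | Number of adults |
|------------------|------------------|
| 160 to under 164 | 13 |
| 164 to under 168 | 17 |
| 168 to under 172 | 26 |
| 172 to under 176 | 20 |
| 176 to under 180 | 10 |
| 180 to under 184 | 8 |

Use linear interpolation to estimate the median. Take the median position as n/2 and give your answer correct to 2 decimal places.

Cumulative frequencies: 13, 30, 56, 76, 86, 94
n = 94; position = n/2 = 47.
This falls in the class 168 to under 172: L = 168, F = 30, f = 26, h = 4.
Median ≈ 168 + ((47 − 30) / 26) × 4 = 170.6154

170.62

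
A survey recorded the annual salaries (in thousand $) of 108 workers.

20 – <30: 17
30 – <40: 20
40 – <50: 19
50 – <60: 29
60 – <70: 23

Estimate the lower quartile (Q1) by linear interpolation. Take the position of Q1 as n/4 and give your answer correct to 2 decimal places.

Cumulative frequencies: 17, 37, 56, 85, 108
n = 108; position = n/4 = 27.
This falls in the class 30 – <40: L = 30, F = 17, f = 20, h = 10.
Lower quartile ≈ 30 + ((27 − 17) / 20) × 10 = 35.0000

35.00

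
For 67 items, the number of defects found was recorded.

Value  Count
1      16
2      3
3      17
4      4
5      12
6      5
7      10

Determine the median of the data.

Cumulative frequencies: 16, 19, 36, 40, 52, 57, 67
n = 67, so the median is the value in position (n+1)/2 = 34.
Position 34 falls at value 3.

3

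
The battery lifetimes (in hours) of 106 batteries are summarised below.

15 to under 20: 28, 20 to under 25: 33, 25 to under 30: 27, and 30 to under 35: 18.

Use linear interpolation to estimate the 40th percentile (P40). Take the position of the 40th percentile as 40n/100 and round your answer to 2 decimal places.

22.18

Cumulative frequencies: 28, 61, 88, 106
n = 106; position = 40n/100 = 42.4.
This falls in the class 20 to under 25: L = 20, F = 28, f = 33, h = 5.
40th percentile ≈ 20 + ((42.4 − 28) / 33) × 5 = 22.1818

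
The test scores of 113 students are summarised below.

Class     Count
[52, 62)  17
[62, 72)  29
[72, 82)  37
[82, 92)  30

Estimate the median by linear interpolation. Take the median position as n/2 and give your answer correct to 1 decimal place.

74.8

Cumulative frequencies: 17, 46, 83, 113
n = 113; position = n/2 = 56.5.
This falls in the class [72, 82): L = 72, F = 46, f = 37, h = 10.
Median ≈ 72 + ((56.5 − 46) / 37) × 10 = 74.8378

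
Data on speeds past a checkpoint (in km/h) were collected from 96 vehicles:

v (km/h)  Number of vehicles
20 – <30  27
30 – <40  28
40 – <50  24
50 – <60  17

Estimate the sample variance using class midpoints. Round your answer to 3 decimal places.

Midpoints: 25, 35, 45, 55
n = 96, Σfm = 3670, mean = 38.2292
Σfm² = 151200
Σf(m − x̄)² = Σfm² − (Σfm)²/n = 151200 − 3670²/96 = 10898.9583
Sample variance = 10898.9583 / 95 = 114.7259

114.726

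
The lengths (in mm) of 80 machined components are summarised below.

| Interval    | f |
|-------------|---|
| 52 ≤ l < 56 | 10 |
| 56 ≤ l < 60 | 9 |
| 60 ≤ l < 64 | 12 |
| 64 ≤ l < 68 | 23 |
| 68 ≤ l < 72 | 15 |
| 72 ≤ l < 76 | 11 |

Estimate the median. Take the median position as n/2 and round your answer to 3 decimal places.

65.565

Cumulative frequencies: 10, 19, 31, 54, 69, 80
n = 80; position = n/2 = 40.
This falls in the class 64 ≤ l < 68: L = 64, F = 31, f = 23, h = 4.
Median ≈ 64 + ((40 − 31) / 23) × 4 = 65.5652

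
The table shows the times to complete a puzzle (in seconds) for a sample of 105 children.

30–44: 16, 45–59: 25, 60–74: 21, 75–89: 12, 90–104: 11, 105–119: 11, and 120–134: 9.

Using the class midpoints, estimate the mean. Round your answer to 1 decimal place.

Midpoints: 37, 52, 67, 82, 97, 112, 127
Σfm = 16×37 + 25×52 + 21×67 + 12×82 + 11×97 + 11×112 + 9×127 = 7725
n = Σf = 105
Mean = 7725 / 105 = 73.5714

73.6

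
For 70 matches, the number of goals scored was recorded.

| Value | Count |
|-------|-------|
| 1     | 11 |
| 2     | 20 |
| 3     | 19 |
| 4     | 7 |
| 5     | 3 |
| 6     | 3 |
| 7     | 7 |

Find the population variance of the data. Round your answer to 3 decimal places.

Values: 1, 2, 3, 4, 5, 6, 7
n = 70, Σfx = 218, mean = 3.1143
Σfx² = 900
Σf(x − x̄)² = Σfx² − (Σfx)²/n = 900 − 218²/70 = 221.0857
Population variance = 221.0857 / 70 = 3.1584

3.158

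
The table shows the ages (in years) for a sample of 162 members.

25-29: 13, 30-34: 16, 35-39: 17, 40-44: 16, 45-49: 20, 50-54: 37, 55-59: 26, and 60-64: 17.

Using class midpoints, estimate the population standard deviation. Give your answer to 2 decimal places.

10.61

Midpoints: 27, 32, 37, 42, 47, 52, 57, 62
n = 162, Σfm = 7564, mean = 46.6914
Σfm² = 371408
Σf(m − x̄)² = Σfm² − (Σfm)²/n = 371408 − 7564²/162 = 18234.5679
Population variance = 18234.5679 / 162 = 112.5591
Standard deviation = √112.5591 = 10.6094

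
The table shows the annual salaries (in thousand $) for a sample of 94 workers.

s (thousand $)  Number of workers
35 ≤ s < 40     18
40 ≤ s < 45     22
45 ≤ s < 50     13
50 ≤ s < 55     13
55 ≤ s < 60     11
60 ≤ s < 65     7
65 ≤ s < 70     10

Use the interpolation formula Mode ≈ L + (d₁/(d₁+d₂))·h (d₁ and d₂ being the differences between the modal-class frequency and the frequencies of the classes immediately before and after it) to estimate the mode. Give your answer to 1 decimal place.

41.5

Modal class: 40 ≤ s < 45 (highest frequency 22).
d₁ = 22 − 18 = 4, d₂ = 22 − 13 = 9
Mode ≈ 40 + (4/(4+9)) × 5 = 40 + 1.5385 = 41.5385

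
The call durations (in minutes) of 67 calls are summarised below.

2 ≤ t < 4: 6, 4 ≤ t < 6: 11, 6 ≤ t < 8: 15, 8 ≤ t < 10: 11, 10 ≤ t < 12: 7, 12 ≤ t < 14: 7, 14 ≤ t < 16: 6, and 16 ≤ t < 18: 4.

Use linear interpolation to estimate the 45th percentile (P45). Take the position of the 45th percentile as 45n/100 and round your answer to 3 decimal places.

7.753

Cumulative frequencies: 6, 17, 32, 43, 50, 57, 63, 67
n = 67; position = 45n/100 = 30.15.
This falls in the class 6 ≤ t < 8: L = 6, F = 17, f = 15, h = 2.
45th percentile ≈ 6 + ((30.15 − 17) / 15) × 2 = 7.7533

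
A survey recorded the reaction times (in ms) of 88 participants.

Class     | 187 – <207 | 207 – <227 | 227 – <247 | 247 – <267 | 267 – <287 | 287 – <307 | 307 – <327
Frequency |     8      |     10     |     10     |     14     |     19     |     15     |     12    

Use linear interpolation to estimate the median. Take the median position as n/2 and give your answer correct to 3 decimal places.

269.105

Cumulative frequencies: 8, 18, 28, 42, 61, 76, 88
n = 88; position = n/2 = 44.
This falls in the class 267 – <287: L = 267, F = 42, f = 19, h = 20.
Median ≈ 267 + ((44 − 42) / 19) × 20 = 269.1053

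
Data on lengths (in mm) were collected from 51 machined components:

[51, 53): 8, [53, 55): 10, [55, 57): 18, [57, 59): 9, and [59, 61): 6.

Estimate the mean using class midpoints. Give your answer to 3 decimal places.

Midpoints: 52, 54, 56, 58, 60
Σfm = 8×52 + 10×54 + 18×56 + 9×58 + 6×60 = 2846
n = Σf = 51
Mean = 2846 / 51 = 55.8039

55.804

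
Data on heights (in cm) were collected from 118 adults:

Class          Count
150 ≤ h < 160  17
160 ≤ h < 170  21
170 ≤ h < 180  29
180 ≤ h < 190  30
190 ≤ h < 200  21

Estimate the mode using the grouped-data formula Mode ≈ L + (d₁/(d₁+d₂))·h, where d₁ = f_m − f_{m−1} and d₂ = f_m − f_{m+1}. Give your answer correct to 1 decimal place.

181.0

Modal class: 180 ≤ h < 190 (highest frequency 30).
d₁ = 30 − 29 = 1, d₂ = 30 − 21 = 9
Mode ≈ 180 + (1/(1+9)) × 10 = 180 + 1.0000 = 181.0000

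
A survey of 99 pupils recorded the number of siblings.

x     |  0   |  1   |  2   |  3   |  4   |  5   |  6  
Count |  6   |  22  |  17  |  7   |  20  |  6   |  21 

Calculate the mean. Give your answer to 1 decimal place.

3.2

Values: 0, 1, 2, 3, 4, 5, 6
Σfx = 6×0 + 22×1 + 17×2 + 7×3 + 20×4 + 6×5 + 21×6 = 313
n = Σf = 99
Mean = 313 / 99 = 3.1616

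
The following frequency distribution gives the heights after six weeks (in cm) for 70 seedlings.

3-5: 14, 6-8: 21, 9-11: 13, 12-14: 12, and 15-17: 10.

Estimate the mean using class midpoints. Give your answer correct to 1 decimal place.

9.3

Midpoints: 4, 7, 10, 13, 16
Σfm = 14×4 + 21×7 + 13×10 + 12×13 + 10×16 = 649
n = Σf = 70
Mean = 649 / 70 = 9.2714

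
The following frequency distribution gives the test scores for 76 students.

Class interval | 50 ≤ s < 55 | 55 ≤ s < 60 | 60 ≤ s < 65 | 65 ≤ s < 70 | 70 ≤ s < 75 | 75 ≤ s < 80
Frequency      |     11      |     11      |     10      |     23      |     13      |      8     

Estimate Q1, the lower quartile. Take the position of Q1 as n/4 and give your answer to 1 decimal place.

58.6

Cumulative frequencies: 11, 22, 32, 55, 68, 76
n = 76; position = n/4 = 19.
This falls in the class 55 ≤ s < 60: L = 55, F = 11, f = 11, h = 5.
Lower quartile ≈ 55 + ((19 − 11) / 11) × 5 = 58.6364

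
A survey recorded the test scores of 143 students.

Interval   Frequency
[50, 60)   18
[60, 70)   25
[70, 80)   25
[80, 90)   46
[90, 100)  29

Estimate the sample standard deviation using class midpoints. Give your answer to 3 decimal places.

13.164

Midpoints: 55, 65, 75, 85, 95
n = 143, Σfm = 11155, mean = 78.0070
Σfm² = 894775
Σf(m − x̄)² = Σfm² − (Σfm)²/n = 894775 − 11155²/143 = 24606.9930
Sample variance = 24606.9930 / 142 = 173.2887
Standard deviation = √173.2887 = 13.1639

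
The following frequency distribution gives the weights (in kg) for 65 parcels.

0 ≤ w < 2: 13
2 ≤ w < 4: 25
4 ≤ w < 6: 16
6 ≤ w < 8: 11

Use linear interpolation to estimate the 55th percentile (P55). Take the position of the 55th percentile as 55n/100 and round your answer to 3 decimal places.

3.820

Cumulative frequencies: 13, 38, 54, 65
n = 65; position = 55n/100 = 35.75.
This falls in the class 2 ≤ w < 4: L = 2, F = 13, f = 25, h = 2.
55th percentile ≈ 2 + ((35.75 − 13) / 25) × 2 = 3.8200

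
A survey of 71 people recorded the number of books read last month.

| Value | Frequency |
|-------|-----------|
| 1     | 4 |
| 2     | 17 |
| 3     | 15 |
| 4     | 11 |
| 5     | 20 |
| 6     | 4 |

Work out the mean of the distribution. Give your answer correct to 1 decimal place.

3.5

Values: 1, 2, 3, 4, 5, 6
Σfx = 4×1 + 17×2 + 15×3 + 11×4 + 20×5 + 4×6 = 251
n = Σf = 71
Mean = 251 / 71 = 3.5352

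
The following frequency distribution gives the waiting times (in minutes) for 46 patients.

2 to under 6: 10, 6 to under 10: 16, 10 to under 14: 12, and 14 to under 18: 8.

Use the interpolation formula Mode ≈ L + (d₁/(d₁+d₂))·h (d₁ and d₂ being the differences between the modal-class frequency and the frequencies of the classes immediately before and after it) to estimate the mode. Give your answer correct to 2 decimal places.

8.40

Modal class: 6 to under 10 (highest frequency 16).
d₁ = 16 − 10 = 6, d₂ = 16 − 12 = 4
Mode ≈ 6 + (6/(6+4)) × 4 = 6 + 2.4000 = 8.4000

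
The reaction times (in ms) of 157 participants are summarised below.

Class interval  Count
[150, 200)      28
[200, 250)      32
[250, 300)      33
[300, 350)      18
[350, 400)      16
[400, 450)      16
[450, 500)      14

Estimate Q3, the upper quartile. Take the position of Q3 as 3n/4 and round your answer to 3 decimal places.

Cumulative frequencies: 28, 60, 93, 111, 127, 143, 157
n = 157; position = 3n/4 = 117.75.
This falls in the class [350, 400): L = 350, F = 111, f = 16, h = 50.
Upper quartile ≈ 350 + ((117.75 − 111) / 16) × 50 = 371.0938

371.094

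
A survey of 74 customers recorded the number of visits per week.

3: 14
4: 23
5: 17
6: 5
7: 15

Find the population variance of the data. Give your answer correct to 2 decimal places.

Values: 3, 4, 5, 6, 7
n = 74, Σfx = 354, mean = 4.7838
Σfx² = 1834
Σf(x − x̄)² = Σfx² − (Σfx)²/n = 1834 − 354²/74 = 140.5405
Population variance = 140.5405 / 74 = 1.8992

1.90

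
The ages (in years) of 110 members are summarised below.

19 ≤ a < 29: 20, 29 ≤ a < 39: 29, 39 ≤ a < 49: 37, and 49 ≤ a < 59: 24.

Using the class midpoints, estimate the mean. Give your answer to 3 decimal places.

Midpoints: 24, 34, 44, 54
Σfm = 20×24 + 29×34 + 37×44 + 24×54 = 4390
n = Σf = 110
Mean = 4390 / 110 = 39.9091

39.909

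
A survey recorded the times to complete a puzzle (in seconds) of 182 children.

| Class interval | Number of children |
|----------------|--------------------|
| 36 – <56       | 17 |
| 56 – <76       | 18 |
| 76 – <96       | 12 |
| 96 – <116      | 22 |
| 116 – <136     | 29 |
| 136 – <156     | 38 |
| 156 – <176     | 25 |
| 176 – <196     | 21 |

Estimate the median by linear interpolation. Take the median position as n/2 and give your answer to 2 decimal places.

131.17

Cumulative frequencies: 17, 35, 47, 69, 98, 136, 161, 182
n = 182; position = n/2 = 91.
This falls in the class 116 – <136: L = 116, F = 69, f = 29, h = 20.
Median ≈ 116 + ((91 − 69) / 29) × 20 = 131.1724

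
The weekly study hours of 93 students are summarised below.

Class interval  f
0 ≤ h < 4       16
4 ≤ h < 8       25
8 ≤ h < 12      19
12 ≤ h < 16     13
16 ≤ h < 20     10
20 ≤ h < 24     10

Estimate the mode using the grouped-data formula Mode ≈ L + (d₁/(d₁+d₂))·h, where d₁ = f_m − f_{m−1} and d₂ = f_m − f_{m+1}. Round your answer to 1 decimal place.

Modal class: 4 ≤ h < 8 (highest frequency 25).
d₁ = 25 − 16 = 9, d₂ = 25 − 19 = 6
Mode ≈ 4 + (9/(9+6)) × 4 = 4 + 2.4000 = 6.4000

6.4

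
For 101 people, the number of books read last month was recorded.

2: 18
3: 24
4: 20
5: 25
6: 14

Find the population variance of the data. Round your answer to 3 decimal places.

Values: 2, 3, 4, 5, 6
n = 101, Σfx = 397, mean = 3.9307
Σfx² = 1737
Σf(x − x̄)² = Σfx² − (Σfx)²/n = 1737 − 397²/101 = 176.5149
Population variance = 176.5149 / 101 = 1.7477

1.748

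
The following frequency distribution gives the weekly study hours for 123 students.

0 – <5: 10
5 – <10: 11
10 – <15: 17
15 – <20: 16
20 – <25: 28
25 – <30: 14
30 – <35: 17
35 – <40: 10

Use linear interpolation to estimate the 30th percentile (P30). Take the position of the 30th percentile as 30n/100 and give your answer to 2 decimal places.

14.68

Cumulative frequencies: 10, 21, 38, 54, 82, 96, 113, 123
n = 123; position = 30n/100 = 36.9.
This falls in the class 10 – <15: L = 10, F = 21, f = 17, h = 5.
30th percentile ≈ 10 + ((36.9 − 21) / 17) × 5 = 14.6765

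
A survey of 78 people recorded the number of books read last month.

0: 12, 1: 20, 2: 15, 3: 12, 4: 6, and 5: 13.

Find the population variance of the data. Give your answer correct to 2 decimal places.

2.77

Values: 0, 1, 2, 3, 4, 5
n = 78, Σfx = 175, mean = 2.2436
Σfx² = 609
Σf(x − x̄)² = Σfx² − (Σfx)²/n = 609 − 175²/78 = 216.3718
Population variance = 216.3718 / 78 = 2.7740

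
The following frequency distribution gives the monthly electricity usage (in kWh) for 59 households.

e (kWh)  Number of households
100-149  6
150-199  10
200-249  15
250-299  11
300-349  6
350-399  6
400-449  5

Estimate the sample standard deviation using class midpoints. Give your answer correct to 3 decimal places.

Midpoints: 124.5, 174.5, 224.5, 274.5, 324.5, 374.5, 424.5
n = 59, Σfm = 15195.5, mean = 257.5508
Σfm² = 4356664.75
Σf(m − x̄)² = Σfm² − (Σfm)²/n = 4356664.75 − 15195.5²/59 = 443050.8475
Sample variance = 443050.8475 / 58 = 7638.8077
Standard deviation = √7638.8077 = 87.4003

87.400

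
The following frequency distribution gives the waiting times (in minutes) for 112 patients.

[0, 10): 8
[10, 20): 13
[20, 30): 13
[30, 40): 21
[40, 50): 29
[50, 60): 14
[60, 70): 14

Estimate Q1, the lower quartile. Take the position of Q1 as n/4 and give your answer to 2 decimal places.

25.38

Cumulative frequencies: 8, 21, 34, 55, 84, 98, 112
n = 112; position = n/4 = 28.
This falls in the class [20, 30): L = 20, F = 21, f = 13, h = 10.
Lower quartile ≈ 20 + ((28 − 21) / 13) × 10 = 25.3846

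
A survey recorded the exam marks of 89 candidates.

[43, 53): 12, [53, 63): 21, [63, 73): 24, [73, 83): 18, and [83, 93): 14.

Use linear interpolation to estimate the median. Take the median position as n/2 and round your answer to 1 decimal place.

Cumulative frequencies: 12, 33, 57, 75, 89
n = 89; position = n/2 = 44.5.
This falls in the class [63, 73): L = 63, F = 33, f = 24, h = 10.
Median ≈ 63 + ((44.5 − 33) / 24) × 10 = 67.7917

67.8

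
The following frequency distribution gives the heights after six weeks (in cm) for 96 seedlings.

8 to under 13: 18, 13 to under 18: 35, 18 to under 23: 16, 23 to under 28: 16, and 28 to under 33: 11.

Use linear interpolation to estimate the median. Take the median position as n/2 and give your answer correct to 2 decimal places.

Cumulative frequencies: 18, 53, 69, 85, 96
n = 96; position = n/2 = 48.
This falls in the class 13 to under 18: L = 13, F = 18, f = 35, h = 5.
Median ≈ 13 + ((48 − 18) / 35) × 5 = 17.2857

17.29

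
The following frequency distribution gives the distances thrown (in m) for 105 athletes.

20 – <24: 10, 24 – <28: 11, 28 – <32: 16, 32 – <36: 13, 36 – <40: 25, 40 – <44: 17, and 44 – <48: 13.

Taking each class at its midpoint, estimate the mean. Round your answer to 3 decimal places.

Midpoints: 22, 26, 30, 34, 38, 42, 46
Σfm = 10×22 + 11×26 + 16×30 + 13×34 + 25×38 + 17×42 + 13×46 = 3690
n = Σf = 105
Mean = 3690 / 105 = 35.1429

35.143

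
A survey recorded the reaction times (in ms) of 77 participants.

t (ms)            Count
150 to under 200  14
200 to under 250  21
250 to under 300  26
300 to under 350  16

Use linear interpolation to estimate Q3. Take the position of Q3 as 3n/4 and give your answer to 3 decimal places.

293.750

Cumulative frequencies: 14, 35, 61, 77
n = 77; position = 3n/4 = 57.75.
This falls in the class 250 to under 300: L = 250, F = 35, f = 26, h = 50.
Upper quartile ≈ 250 + ((57.75 − 35) / 26) × 50 = 293.7500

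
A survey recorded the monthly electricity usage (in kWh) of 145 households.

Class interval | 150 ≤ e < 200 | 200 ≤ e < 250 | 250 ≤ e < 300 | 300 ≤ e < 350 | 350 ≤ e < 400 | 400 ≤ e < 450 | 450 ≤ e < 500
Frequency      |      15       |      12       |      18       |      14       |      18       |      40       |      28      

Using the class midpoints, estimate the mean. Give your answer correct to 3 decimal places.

357.759

Midpoints: 175, 225, 275, 325, 375, 425, 475
Σfm = 15×175 + 12×225 + 18×275 + 14×325 + 18×375 + 40×425 + 28×475 = 51875
n = Σf = 145
Mean = 51875 / 145 = 357.7586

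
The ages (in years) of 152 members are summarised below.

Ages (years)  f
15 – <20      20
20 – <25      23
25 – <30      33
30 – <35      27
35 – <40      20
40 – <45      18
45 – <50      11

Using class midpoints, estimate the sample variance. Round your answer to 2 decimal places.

Midpoints: 17.5, 22.5, 27.5, 32.5, 37.5, 42.5, 47.5
n = 152, Σfm = 4690, mean = 30.8553
Σfm² = 156700
Σf(m − x̄)² = Σfm² − (Σfm)²/n = 156700 − 4690²/152 = 11988.8158
Sample variance = 11988.8158 / 151 = 79.3961

79.40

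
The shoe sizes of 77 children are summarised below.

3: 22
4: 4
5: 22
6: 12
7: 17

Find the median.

Cumulative frequencies: 22, 26, 48, 60, 77
n = 77, so the median is the value in position (n+1)/2 = 39.
Position 39 falls at value 5.

5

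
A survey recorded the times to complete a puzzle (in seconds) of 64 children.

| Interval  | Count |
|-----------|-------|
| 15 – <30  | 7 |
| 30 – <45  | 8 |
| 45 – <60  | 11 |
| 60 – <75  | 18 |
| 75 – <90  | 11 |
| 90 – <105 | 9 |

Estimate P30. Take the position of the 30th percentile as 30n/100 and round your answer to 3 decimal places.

Cumulative frequencies: 7, 15, 26, 44, 55, 64
n = 64; position = 30n/100 = 19.2.
This falls in the class 45 – <60: L = 45, F = 15, f = 11, h = 15.
30th percentile ≈ 45 + ((19.2 − 15) / 11) × 15 = 50.7273

50.727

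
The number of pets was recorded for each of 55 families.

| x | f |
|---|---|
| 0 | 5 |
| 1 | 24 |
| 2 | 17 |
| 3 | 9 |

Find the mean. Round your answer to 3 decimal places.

1.545

Values: 0, 1, 2, 3
Σfx = 5×0 + 24×1 + 17×2 + 9×3 = 85
n = Σf = 55
Mean = 85 / 55 = 1.5455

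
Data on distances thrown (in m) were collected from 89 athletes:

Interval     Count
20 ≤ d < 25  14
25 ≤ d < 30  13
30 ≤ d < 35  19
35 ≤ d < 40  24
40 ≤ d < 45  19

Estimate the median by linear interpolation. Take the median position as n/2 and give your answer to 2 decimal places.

Cumulative frequencies: 14, 27, 46, 70, 89
n = 89; position = n/2 = 44.5.
This falls in the class 30 ≤ d < 35: L = 30, F = 27, f = 19, h = 5.
Median ≈ 30 + ((44.5 − 27) / 19) × 5 = 34.6053

34.61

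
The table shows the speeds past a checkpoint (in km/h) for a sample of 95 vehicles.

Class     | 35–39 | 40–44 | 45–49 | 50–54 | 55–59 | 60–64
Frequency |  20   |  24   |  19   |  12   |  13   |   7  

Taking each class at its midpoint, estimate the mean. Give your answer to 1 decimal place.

Midpoints: 37, 42, 47, 52, 57, 62
Σfm = 20×37 + 24×42 + 19×47 + 12×52 + 13×57 + 7×62 = 4440
n = Σf = 95
Mean = 4440 / 95 = 46.7368

46.7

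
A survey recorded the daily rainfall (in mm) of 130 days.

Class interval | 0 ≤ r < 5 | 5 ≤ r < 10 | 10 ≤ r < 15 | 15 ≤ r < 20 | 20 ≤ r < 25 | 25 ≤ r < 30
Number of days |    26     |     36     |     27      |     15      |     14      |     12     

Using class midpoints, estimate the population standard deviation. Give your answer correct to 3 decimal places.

7.825

Midpoints: 2.5, 7.5, 12.5, 17.5, 22.5, 27.5
n = 130, Σfm = 1580, mean = 12.1538
Σfm² = 27162.5
Σf(m − x̄)² = Σfm² − (Σfm)²/n = 27162.5 − 1580²/130 = 7959.4231
Population variance = 7959.4231 / 130 = 61.2263
Standard deviation = √61.2263 = 7.8247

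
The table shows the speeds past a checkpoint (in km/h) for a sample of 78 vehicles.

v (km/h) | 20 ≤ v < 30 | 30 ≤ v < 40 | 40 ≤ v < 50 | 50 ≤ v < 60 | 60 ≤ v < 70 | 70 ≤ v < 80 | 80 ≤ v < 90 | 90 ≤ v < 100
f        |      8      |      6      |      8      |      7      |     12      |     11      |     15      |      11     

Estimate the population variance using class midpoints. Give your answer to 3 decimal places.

501.266

Midpoints: 25, 35, 45, 55, 65, 75, 85, 95
n = 78, Σfm = 5080, mean = 65.1282
Σfm² = 369950
Σf(m − x̄)² = Σfm² − (Σfm)²/n = 369950 − 5080²/78 = 39098.7179
Population variance = 39098.7179 / 78 = 501.2656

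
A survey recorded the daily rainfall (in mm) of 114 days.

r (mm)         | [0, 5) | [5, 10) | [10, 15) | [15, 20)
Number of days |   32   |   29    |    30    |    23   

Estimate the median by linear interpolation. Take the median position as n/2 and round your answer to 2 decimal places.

9.31

Cumulative frequencies: 32, 61, 91, 114
n = 114; position = n/2 = 57.
This falls in the class [5, 10): L = 5, F = 32, f = 29, h = 5.
Median ≈ 5 + ((57 − 32) / 29) × 5 = 9.3103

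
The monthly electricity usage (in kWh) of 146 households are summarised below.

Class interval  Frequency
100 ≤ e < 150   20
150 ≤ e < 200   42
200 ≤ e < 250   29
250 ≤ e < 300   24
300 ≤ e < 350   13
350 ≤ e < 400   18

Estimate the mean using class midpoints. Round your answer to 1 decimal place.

232.5

Midpoints: 125, 175, 225, 275, 325, 375
Σfm = 20×125 + 42×175 + 29×225 + 24×275 + 13×325 + 18×375 = 33950
n = Σf = 146
Mean = 33950 / 146 = 232.5342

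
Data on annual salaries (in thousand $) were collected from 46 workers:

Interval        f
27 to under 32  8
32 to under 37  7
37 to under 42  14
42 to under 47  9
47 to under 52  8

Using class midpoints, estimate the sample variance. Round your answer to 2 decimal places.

Midpoints: 29.5, 34.5, 39.5, 44.5, 49.5
n = 46, Σfm = 1827, mean = 39.7174
Σfm² = 74561.5
Σf(m − x̄)² = Σfm² − (Σfm)²/n = 74561.5 − 1827²/46 = 1997.8261
Sample variance = 1997.8261 / 45 = 44.3961

44.40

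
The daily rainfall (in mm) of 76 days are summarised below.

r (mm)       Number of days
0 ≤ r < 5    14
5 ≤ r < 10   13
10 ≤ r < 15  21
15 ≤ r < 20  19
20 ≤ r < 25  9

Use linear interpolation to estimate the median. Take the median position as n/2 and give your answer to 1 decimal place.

12.6

Cumulative frequencies: 14, 27, 48, 67, 76
n = 76; position = n/2 = 38.
This falls in the class 10 ≤ r < 15: L = 10, F = 27, f = 21, h = 5.
Median ≈ 10 + ((38 − 27) / 21) × 5 = 12.6190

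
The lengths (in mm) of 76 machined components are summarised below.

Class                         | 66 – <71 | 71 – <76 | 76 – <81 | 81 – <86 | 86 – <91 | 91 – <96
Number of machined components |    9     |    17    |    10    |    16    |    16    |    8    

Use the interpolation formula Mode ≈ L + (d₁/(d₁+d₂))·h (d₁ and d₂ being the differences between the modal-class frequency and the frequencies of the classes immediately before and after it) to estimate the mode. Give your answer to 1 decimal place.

Modal class: 71 – <76 (highest frequency 17).
d₁ = 17 − 9 = 8, d₂ = 17 − 10 = 7
Mode ≈ 71 + (8/(8+7)) × 5 = 71 + 2.6667 = 73.6667

73.7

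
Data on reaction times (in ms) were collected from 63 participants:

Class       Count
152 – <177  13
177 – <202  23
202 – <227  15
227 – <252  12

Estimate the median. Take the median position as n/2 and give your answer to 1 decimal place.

197.1

Cumulative frequencies: 13, 36, 51, 63
n = 63; position = n/2 = 31.5.
This falls in the class 177 – <202: L = 177, F = 13, f = 23, h = 25.
Median ≈ 177 + ((31.5 − 13) / 23) × 25 = 197.1087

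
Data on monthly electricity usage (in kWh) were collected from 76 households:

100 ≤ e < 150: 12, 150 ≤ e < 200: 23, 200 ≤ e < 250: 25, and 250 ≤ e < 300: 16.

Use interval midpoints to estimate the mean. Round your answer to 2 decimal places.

204.61

Midpoints: 125, 175, 225, 275
Σfm = 12×125 + 23×175 + 25×225 + 16×275 = 15550
n = Σf = 76
Mean = 15550 / 76 = 204.6053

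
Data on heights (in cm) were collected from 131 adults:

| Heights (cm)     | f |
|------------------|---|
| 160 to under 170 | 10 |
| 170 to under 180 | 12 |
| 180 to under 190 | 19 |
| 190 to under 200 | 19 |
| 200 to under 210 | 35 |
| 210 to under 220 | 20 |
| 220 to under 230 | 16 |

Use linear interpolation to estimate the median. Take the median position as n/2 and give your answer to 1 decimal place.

Cumulative frequencies: 10, 22, 41, 60, 95, 115, 131
n = 131; position = n/2 = 65.5.
This falls in the class 200 to under 210: L = 200, F = 60, f = 35, h = 10.
Median ≈ 200 + ((65.5 − 60) / 35) × 10 = 201.5714

201.6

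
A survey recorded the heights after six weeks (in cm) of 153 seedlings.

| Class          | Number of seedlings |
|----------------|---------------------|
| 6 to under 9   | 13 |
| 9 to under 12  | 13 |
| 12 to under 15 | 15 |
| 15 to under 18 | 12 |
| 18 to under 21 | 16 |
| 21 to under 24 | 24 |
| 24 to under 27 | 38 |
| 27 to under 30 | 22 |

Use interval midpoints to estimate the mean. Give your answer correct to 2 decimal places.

20.15

Midpoints: 7.5, 10.5, 13.5, 16.5, 19.5, 22.5, 25.5, 28.5
Σfm = 13×7.5 + 13×10.5 + 15×13.5 + 12×16.5 + 16×19.5 + 24×22.5 + 38×25.5 + 22×28.5 = 3082.5
n = Σf = 153
Mean = 3082.5 / 153 = 20.1471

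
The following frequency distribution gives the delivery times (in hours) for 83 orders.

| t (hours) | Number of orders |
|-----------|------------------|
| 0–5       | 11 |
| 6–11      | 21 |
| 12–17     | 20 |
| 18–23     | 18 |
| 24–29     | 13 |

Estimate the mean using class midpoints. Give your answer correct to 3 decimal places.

Midpoints: 2.5, 8.5, 14.5, 20.5, 26.5
Σfm = 11×2.5 + 21×8.5 + 20×14.5 + 18×20.5 + 13×26.5 = 1209.5
n = Σf = 83
Mean = 1209.5 / 83 = 14.5723

14.572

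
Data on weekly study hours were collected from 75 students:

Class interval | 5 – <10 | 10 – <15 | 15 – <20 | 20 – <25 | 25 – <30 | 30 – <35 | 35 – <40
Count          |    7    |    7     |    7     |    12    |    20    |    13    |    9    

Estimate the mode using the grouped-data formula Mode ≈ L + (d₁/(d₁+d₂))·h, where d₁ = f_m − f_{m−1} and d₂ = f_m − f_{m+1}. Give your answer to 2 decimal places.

Modal class: 25 – <30 (highest frequency 20).
d₁ = 20 − 12 = 8, d₂ = 20 − 13 = 7
Mode ≈ 25 + (8/(8+7)) × 5 = 25 + 2.6667 = 27.6667

27.67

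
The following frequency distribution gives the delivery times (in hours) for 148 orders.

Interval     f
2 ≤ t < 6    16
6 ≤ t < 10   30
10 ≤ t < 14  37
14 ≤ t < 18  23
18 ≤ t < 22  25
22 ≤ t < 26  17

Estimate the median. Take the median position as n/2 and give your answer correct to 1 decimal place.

Cumulative frequencies: 16, 46, 83, 106, 131, 148
n = 148; position = n/2 = 74.
This falls in the class 10 ≤ t < 14: L = 10, F = 46, f = 37, h = 4.
Median ≈ 10 + ((74 − 46) / 37) × 4 = 13.0270

13.0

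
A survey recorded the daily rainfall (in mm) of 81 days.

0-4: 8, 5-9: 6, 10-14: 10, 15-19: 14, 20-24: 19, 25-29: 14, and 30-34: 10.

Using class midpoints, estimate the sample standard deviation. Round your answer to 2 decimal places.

9.00

Midpoints: 2, 7, 12, 17, 22, 27, 32
n = 81, Σfm = 1532, mean = 18.9136
Σfm² = 35454
Σf(m − x̄)² = Σfm² − (Σfm)²/n = 35454 − 1532²/81 = 6478.3951
Sample variance = 6478.3951 / 80 = 80.9799
Standard deviation = √80.9799 = 8.9989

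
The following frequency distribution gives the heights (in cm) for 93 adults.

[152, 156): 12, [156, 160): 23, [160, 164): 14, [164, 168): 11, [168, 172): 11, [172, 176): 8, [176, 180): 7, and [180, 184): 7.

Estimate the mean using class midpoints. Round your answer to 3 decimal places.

Midpoints: 154, 158, 162, 166, 170, 174, 178, 182
Σfm = 12×154 + 23×158 + 14×162 + 11×166 + 11×170 + 8×174 + 7×178 + 7×182 = 15358
n = Σf = 93
Mean = 15358 / 93 = 165.1398

165.140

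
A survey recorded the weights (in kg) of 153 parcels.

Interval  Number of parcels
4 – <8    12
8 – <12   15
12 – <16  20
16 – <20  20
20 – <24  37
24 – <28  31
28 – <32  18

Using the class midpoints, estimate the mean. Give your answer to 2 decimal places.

Midpoints: 6, 10, 14, 18, 22, 26, 30
Σfm = 12×6 + 15×10 + 20×14 + 20×18 + 37×22 + 31×26 + 18×30 = 3022
n = Σf = 153
Mean = 3022 / 153 = 19.7516

19.75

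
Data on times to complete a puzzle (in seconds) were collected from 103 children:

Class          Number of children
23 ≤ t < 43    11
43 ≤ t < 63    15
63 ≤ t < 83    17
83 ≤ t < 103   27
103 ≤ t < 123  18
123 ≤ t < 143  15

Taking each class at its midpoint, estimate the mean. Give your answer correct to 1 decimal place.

86.8

Midpoints: 33, 53, 73, 93, 113, 133
Σfm = 11×33 + 15×53 + 17×73 + 27×93 + 18×113 + 15×133 = 8939
n = Σf = 103
Mean = 8939 / 103 = 86.7864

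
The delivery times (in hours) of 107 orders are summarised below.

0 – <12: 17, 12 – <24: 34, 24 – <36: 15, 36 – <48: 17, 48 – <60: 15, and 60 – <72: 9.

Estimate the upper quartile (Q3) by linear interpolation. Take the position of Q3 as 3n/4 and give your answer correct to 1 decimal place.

Cumulative frequencies: 17, 51, 66, 83, 98, 107
n = 107; position = 3n/4 = 80.25.
This falls in the class 36 – <48: L = 36, F = 66, f = 17, h = 12.
Upper quartile ≈ 36 + ((80.25 − 66) / 17) × 12 = 46.0588

46.1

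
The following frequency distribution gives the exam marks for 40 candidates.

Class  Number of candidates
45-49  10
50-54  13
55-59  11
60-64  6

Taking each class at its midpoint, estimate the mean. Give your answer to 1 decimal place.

53.6

Midpoints: 47, 52, 57, 62
Σfm = 10×47 + 13×52 + 11×57 + 6×62 = 2145
n = Σf = 40
Mean = 2145 / 40 = 53.6250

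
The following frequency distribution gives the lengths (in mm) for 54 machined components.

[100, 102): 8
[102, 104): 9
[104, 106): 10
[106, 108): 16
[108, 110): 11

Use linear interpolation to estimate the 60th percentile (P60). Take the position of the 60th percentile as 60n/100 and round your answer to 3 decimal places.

106.675

Cumulative frequencies: 8, 17, 27, 43, 54
n = 54; position = 60n/100 = 32.4.
This falls in the class [106, 108): L = 106, F = 27, f = 16, h = 2.
60th percentile ≈ 106 + ((32.4 − 27) / 16) × 2 = 106.6750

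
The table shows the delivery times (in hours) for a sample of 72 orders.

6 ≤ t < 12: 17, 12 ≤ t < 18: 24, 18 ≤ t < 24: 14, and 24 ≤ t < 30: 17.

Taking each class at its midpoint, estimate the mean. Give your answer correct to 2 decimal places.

17.58

Midpoints: 9, 15, 21, 27
Σfm = 17×9 + 24×15 + 14×21 + 17×27 = 1266
n = Σf = 72
Mean = 1266 / 72 = 17.5833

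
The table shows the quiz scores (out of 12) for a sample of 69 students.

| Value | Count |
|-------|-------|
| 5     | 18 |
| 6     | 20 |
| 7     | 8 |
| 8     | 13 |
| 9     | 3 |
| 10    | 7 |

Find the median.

Cumulative frequencies: 18, 38, 46, 59, 62, 69
n = 69, so the median is the value in position (n+1)/2 = 35.
Position 35 falls at value 6.

6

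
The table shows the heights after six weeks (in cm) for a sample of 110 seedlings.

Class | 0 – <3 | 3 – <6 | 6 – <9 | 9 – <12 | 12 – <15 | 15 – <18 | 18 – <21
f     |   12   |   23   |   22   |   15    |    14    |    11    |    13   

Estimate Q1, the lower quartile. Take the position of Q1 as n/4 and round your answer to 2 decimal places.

5.02

Cumulative frequencies: 12, 35, 57, 72, 86, 97, 110
n = 110; position = n/4 = 27.5.
This falls in the class 3 – <6: L = 3, F = 12, f = 23, h = 3.
Lower quartile ≈ 3 + ((27.5 − 12) / 23) × 3 = 5.0217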